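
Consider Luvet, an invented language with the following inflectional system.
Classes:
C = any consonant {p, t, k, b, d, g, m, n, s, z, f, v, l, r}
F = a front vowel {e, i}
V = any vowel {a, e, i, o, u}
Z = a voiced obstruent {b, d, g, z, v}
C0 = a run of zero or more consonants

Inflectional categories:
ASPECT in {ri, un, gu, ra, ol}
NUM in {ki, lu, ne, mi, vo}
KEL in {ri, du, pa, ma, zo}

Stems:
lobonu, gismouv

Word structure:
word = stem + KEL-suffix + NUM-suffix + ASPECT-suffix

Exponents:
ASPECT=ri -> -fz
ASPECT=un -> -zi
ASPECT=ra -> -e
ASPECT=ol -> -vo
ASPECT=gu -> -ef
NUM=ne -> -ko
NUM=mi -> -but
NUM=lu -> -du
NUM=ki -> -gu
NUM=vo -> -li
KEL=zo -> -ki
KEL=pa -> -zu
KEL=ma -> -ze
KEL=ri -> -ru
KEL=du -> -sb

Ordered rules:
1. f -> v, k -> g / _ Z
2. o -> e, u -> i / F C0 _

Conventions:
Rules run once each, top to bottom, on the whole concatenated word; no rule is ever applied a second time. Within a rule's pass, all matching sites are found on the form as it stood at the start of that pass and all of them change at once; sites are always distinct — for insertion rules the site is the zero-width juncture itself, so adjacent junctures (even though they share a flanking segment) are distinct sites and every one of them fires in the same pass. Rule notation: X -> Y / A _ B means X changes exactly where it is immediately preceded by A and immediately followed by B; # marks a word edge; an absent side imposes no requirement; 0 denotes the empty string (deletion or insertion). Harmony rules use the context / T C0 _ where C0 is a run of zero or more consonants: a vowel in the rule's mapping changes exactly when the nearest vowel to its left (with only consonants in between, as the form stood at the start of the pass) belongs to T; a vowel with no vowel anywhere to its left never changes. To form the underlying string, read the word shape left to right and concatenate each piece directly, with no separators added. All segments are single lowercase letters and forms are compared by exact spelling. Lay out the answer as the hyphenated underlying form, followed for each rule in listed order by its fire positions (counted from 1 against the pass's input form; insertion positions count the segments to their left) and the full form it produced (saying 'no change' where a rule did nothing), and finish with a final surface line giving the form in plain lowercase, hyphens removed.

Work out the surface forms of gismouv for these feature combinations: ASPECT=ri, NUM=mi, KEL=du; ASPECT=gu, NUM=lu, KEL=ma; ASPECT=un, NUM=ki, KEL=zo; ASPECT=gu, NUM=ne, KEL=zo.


cell ASPECT=ri, NUM=mi, KEL=du:
underlying: gismouv-sb-but-fz
1. f -> v, k -> g / _ Z: fires at position(s) 13: gismouvsbbutvz
2. o -> e, u -> i / F C0 _: fires at position(s) 5: gismeuvsbbutvz
surface: gismeuvsbbutvz

cell ASPECT=gu, NUM=lu, KEL=ma:
underlying: gismouv-ze-du-ef
1. f -> v, k -> g / _ Z: no change
2. o -> e, u -> i / F C0 _: fires at position(s) 5, 11: gismeuvzedief
surface: gismeuvzedief

cell ASPECT=un, NUM=ki, KEL=zo:
underlying: gismouv-ki-gu-zi
1. f -> v, k -> g / _ Z: no change
2. o -> e, u -> i / F C0 _: fires at position(s) 5, 11: gismeuvkigizi
surface: gismeuvkigizi

cell ASPECT=gu, NUM=ne, KEL=zo:
underlying: gismouv-ki-ko-ef
1. f -> v, k -> g / _ Z: no change
2. o -> e, u -> i / F C0 _: fires at position(s) 5, 11: gismeuvkikeef
surface: gismeuvkikeef


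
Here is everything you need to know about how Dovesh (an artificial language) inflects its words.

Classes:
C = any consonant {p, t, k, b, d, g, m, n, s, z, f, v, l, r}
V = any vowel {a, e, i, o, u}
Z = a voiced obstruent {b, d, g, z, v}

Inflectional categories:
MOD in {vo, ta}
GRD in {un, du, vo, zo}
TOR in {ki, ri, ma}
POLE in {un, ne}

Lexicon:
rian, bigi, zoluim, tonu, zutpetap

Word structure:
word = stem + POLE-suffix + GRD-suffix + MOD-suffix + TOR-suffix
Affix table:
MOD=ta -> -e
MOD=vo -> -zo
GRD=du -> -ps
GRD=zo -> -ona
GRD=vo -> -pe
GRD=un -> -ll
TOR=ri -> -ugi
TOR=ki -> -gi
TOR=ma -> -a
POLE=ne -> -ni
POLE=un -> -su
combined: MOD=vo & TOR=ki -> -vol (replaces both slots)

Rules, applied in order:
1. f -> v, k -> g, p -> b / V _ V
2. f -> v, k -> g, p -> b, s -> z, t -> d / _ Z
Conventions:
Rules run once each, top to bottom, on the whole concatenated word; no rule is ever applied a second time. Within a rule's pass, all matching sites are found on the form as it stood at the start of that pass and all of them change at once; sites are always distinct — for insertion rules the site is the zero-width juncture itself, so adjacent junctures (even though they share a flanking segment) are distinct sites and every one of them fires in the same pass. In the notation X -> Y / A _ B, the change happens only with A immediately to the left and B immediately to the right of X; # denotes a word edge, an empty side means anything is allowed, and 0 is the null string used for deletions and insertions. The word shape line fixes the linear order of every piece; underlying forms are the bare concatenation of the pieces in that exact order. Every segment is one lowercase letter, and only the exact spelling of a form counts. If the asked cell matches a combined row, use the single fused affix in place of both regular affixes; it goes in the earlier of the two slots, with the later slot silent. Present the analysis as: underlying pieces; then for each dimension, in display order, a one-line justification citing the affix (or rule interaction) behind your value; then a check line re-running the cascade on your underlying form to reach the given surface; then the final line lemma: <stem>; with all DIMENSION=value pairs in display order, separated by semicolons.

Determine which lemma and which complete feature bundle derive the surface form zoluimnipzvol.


underlying: zoluim-ni-ps-vol
MOD=vo - signalled by the combined affix row
GRD=du - signalled by the affix -ps
TOR=ki - signalled by the combined affix row
POLE=ne - signalled by the affix -ni
check: zoluimnipsvol -> zoluimnipsvol -> zoluimnipzvol
lemma: zoluim; MOD=vo; GRD=du; TOR=ki; POLE=ne


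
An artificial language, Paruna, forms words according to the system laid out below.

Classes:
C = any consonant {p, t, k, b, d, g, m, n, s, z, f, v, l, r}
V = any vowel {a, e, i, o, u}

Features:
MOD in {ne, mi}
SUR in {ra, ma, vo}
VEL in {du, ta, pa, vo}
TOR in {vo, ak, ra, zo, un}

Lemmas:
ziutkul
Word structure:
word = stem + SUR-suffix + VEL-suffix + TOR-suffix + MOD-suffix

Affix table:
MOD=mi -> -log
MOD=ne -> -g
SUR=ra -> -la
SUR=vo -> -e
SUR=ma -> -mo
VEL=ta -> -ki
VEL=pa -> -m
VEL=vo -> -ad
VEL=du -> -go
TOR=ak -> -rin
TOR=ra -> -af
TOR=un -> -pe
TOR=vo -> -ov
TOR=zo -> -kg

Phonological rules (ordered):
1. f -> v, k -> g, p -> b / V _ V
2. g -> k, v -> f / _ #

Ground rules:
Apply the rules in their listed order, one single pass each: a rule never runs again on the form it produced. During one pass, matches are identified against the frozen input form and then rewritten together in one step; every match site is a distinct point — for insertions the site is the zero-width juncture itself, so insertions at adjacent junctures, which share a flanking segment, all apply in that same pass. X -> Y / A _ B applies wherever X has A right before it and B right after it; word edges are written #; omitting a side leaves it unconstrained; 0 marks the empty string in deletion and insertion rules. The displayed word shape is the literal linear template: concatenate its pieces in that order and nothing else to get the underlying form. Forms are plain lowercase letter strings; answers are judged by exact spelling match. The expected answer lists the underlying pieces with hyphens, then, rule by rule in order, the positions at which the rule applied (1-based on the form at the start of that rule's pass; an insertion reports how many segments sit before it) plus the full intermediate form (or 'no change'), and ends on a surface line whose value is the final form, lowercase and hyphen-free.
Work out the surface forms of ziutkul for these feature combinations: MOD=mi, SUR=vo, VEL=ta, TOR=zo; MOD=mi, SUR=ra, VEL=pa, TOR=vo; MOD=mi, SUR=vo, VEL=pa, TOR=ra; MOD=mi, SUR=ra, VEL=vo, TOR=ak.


cell MOD=mi, SUR=vo, VEL=ta, TOR=zo:
underlying: ziutkul-e-ki-kg-log
1. f -> v, k -> g, p -> b / V _ V: fires at position(s) 9: ziutkulegikglog
2. g -> k, v -> f / _ #: fires at position(s) 15: ziutkulegikglok
surface: ziutkulegikglok

cell MOD=mi, SUR=ra, VEL=pa, TOR=vo:
underlying: ziutkul-la-m-ov-log
1. f -> v, k -> g, p -> b / V _ V: no change
2. g -> k, v -> f / _ #: fires at position(s) 15: ziutkullamovlok
surface: ziutkullamovlok

cell MOD=mi, SUR=vo, VEL=pa, TOR=ra:
underlying: ziutkul-e-m-af-log
1. f -> v, k -> g, p -> b / V _ V: no change
2. g -> k, v -> f / _ #: fires at position(s) 14: ziutkulemaflok
surface: ziutkulemaflok

cell MOD=mi, SUR=ra, VEL=vo, TOR=ak:
underlying: ziutkul-la-ad-rin-log
1. f -> v, k -> g, p -> b / V _ V: no change
2. g -> k, v -> f / _ #: fires at position(s) 17: ziutkullaadrinlok
surface: ziutkullaadrinlok


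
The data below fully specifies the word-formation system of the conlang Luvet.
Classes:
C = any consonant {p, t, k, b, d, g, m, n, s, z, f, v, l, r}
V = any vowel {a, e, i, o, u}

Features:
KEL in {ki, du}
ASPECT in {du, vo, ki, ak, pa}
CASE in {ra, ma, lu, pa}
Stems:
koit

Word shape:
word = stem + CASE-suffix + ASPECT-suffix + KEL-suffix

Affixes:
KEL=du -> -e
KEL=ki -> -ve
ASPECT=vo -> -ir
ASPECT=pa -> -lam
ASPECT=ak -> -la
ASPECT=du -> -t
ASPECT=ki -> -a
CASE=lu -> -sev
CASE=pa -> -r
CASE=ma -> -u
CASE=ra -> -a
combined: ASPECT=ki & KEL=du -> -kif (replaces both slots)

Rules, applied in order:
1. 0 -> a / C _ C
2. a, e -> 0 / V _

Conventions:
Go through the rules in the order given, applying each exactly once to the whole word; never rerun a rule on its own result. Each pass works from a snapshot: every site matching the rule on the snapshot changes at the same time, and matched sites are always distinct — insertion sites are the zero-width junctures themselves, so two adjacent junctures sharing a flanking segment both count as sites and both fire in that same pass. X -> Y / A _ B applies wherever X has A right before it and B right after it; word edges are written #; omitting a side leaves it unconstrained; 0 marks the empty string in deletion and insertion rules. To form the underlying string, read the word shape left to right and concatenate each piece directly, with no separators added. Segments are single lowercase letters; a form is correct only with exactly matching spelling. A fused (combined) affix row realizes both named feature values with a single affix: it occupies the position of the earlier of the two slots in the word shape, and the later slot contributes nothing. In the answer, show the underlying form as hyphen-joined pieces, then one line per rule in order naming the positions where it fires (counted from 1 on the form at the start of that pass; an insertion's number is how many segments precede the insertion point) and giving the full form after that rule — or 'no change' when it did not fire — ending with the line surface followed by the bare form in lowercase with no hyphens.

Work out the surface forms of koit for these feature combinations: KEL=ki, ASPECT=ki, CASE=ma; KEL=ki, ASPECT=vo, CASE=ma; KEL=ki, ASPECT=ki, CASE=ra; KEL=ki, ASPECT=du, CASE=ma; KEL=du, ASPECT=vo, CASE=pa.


cell KEL=ki, ASPECT=ki, CASE=ma:
underlying: koit-u-a-ve
1. 0 -> a / C _ C: no change
2. a, e -> 0 / V _: fires at position(s) 6: koituve
surface: koituve

cell KEL=ki, ASPECT=vo, CASE=ma:
underlying: koit-u-ir-ve
1. 0 -> a / C _ C: inserts after position(s) 7: koituirave
2. a, e -> 0 / V _: no change
surface: koituirave

cell KEL=ki, ASPECT=ki, CASE=ra:
underlying: koit-a-a-ve
1. 0 -> a / C _ C: no change
2. a, e -> 0 / V _: fires at position(s) 6: koitave
surface: koitave

cell KEL=ki, ASPECT=du, CASE=ma:
underlying: koit-u-t-ve
1. 0 -> a / C _ C: inserts after position(s) 6: koitutave
2. a, e -> 0 / V _: no change
surface: koitutave

cell KEL=du, ASPECT=vo, CASE=pa:
underlying: koit-r-ir-e
1. 0 -> a / C _ C: inserts after position(s) 4: koitarire
2. a, e -> 0 / V _: no change
surface: koitarire


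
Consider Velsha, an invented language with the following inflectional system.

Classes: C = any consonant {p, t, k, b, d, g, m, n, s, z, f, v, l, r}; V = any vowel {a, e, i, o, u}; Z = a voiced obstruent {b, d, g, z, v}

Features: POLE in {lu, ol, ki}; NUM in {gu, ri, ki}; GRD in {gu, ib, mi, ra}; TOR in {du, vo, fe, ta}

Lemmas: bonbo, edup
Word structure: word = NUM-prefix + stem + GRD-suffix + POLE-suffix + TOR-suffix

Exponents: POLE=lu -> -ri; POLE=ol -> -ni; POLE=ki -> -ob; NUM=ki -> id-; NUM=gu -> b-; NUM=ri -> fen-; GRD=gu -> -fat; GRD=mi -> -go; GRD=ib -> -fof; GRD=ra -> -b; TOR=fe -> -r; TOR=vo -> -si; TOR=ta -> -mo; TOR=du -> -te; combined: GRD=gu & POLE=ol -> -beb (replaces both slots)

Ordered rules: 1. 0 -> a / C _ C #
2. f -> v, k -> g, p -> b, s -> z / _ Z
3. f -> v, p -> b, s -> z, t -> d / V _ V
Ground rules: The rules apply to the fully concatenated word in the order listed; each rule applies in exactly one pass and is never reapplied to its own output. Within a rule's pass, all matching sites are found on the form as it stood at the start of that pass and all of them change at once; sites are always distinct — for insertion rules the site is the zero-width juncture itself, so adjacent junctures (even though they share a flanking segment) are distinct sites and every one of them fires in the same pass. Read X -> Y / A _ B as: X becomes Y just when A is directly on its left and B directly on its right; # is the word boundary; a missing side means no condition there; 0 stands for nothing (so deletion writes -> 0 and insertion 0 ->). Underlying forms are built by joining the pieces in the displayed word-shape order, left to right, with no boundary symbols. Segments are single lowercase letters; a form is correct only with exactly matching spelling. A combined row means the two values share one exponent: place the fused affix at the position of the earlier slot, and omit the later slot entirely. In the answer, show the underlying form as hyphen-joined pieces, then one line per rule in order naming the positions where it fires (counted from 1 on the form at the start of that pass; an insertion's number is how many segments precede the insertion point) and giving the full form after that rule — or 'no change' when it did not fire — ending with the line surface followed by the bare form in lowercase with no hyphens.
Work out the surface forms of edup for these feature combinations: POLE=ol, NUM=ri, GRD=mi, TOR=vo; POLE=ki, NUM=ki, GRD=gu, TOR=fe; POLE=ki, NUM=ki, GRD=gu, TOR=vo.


cell POLE=ol, NUM=ri, GRD=mi, TOR=vo:
underlying: fen-edup-go-ni-si
1. 0 -> a / C _ C #: no change
2. f -> v, k -> g, p -> b, s -> z / _ Z: fires at position(s) 7: fenedubgonisi
3. f -> v, p -> b, s -> z, t -> d / V _ V: fires at position(s) 12: fenedubgonizi
surface: fenedubgonizi

cell POLE=ki, NUM=ki, GRD=gu, TOR=fe:
underlying: id-edup-fat-ob-r
1. 0 -> a / C _ C #: inserts after position(s) 11: idedupfatobar
2. f -> v, k -> g, p -> b, s -> z / _ Z: no change
3. f -> v, p -> b, s -> z, t -> d / V _ V: fires at position(s) 9: idedupfadobar
surface: idedupfadobar

cell POLE=ki, NUM=ki, GRD=gu, TOR=vo:
underlying: id-edup-fat-ob-si
1. 0 -> a / C _ C #: no change
2. f -> v, k -> g, p -> b, s -> z / _ Z: no change
3. f -> v, p -> b, s -> z, t -> d / V _ V: fires at position(s) 9: idedupfadobsi
surface: idedupfadobsi


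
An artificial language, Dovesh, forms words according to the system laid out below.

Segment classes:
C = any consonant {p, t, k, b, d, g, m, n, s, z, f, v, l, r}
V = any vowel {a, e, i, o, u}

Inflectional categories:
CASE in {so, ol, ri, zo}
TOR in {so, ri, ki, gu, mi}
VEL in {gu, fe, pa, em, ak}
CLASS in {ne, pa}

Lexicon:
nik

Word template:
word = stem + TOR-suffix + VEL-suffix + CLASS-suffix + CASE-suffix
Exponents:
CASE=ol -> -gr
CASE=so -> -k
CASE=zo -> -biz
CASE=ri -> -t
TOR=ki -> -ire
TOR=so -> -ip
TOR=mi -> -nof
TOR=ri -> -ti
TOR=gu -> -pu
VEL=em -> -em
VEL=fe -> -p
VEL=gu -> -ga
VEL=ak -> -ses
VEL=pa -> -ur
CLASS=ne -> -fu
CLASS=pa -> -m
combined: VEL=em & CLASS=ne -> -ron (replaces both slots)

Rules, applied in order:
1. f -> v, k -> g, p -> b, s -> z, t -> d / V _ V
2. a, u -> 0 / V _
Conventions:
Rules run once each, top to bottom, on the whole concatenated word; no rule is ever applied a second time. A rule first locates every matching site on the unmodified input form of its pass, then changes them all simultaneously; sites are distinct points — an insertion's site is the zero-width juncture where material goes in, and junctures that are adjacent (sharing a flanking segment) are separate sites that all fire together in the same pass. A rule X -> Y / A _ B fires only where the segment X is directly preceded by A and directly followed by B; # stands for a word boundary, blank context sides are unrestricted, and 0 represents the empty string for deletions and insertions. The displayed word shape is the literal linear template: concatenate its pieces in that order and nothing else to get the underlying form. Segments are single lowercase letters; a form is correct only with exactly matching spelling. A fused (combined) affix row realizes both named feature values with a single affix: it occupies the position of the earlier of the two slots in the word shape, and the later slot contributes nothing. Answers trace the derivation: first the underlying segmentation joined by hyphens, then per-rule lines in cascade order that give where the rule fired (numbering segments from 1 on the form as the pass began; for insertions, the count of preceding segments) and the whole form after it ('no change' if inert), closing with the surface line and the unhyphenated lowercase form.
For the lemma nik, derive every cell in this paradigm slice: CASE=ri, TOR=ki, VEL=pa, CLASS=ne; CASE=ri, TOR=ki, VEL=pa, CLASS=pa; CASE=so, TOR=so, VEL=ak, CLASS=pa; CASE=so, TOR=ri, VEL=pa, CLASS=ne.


cell CASE=ri, TOR=ki, VEL=pa, CLASS=ne:
underlying: nik-ire-ur-fu-t
1. f -> v, k -> g, p -> b, s -> z, t -> d / V _ V: fires at position(s) 3: nigireurfut
2. a, u -> 0 / V _: fires at position(s) 7: nigirerfut
surface: nigirerfut

cell CASE=ri, TOR=ki, VEL=pa, CLASS=pa:
underlying: nik-ire-ur-m-t
1. f -> v, k -> g, p -> b, s -> z, t -> d / V _ V: fires at position(s) 3: nigireurmt
2. a, u -> 0 / V _: fires at position(s) 7: nigirermt
surface: nigirermt

cell CASE=so, TOR=so, VEL=ak, CLASS=pa:
underlying: nik-ip-ses-m-k
1. f -> v, k -> g, p -> b, s -> z, t -> d / V _ V: fires at position(s) 3: nigipsesmk
2. a, u -> 0 / V _: no change
surface: nigipsesmk

cell CASE=so, TOR=ri, VEL=pa, CLASS=ne:
underlying: nik-ti-ur-fu-k
1. f -> v, k -> g, p -> b, s -> z, t -> d / V _ V: no change
2. a, u -> 0 / V _: fires at position(s) 6: niktirfuk
surface: niktirfuk


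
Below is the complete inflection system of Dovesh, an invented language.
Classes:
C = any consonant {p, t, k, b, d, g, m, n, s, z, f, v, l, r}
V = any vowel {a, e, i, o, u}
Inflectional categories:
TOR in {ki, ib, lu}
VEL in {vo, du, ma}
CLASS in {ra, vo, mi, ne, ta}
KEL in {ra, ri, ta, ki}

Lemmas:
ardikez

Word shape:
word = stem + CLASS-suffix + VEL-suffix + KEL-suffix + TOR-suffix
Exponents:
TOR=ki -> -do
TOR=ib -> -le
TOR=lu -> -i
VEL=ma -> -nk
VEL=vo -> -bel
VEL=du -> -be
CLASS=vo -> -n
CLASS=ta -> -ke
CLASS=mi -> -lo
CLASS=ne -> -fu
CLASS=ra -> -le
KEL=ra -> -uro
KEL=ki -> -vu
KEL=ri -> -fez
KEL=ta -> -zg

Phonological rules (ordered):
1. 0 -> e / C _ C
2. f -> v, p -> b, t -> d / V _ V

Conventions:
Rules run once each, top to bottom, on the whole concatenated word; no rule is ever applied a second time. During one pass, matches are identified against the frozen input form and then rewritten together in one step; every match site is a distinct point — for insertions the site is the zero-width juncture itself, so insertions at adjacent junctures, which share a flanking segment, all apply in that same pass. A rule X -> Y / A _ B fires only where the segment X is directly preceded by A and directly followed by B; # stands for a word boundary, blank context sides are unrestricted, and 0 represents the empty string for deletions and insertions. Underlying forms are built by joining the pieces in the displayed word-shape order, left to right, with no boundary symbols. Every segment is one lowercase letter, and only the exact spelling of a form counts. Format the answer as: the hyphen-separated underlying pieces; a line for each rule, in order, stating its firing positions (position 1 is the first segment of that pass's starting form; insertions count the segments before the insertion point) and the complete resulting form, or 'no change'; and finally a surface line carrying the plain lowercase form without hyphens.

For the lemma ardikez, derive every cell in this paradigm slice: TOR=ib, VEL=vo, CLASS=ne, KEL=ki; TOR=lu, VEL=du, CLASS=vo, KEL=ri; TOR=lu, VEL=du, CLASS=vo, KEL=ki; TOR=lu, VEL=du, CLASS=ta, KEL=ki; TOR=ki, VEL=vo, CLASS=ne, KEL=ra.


cell TOR=ib, VEL=vo, CLASS=ne, KEL=ki:
underlying: ardikez-fu-bel-vu-le
1. 0 -> e / C _ C: inserts after position(s) 2, 7, 12: aredikezefubelevule
2. f -> v, p -> b, t -> d / V _ V: fires at position(s) 10: aredikezevubelevule
surface: aredikezevubelevule

cell TOR=lu, VEL=du, CLASS=vo, KEL=ri:
underlying: ardikez-n-be-fez-i
1. 0 -> e / C _ C: inserts after position(s) 2, 7, 8: aredikezenebefezi
2. f -> v, p -> b, t -> d / V _ V: fires at position(s) 14: aredikezenebevezi
surface: aredikezenebevezi

cell TOR=lu, VEL=du, CLASS=vo, KEL=ki:
underlying: ardikez-n-be-vu-i
1. 0 -> e / C _ C: inserts after position(s) 2, 7, 8: aredikezenebevui
2. f -> v, p -> b, t -> d / V _ V: no change
surface: aredikezenebevui

cell TOR=lu, VEL=du, CLASS=ta, KEL=ki:
underlying: ardikez-ke-be-vu-i
1. 0 -> e / C _ C: inserts after position(s) 2, 7: aredikezekebevui
2. f -> v, p -> b, t -> d / V _ V: no change
surface: aredikezekebevui

cell TOR=ki, VEL=vo, CLASS=ne, KEL=ra:
underlying: ardikez-fu-bel-uro-do
1. 0 -> e / C _ C: inserts after position(s) 2, 7: aredikezefubelurodo
2. f -> v, p -> b, t -> d / V _ V: fires at position(s) 10: aredikezevubelurodo
surface: aredikezevubelurodo


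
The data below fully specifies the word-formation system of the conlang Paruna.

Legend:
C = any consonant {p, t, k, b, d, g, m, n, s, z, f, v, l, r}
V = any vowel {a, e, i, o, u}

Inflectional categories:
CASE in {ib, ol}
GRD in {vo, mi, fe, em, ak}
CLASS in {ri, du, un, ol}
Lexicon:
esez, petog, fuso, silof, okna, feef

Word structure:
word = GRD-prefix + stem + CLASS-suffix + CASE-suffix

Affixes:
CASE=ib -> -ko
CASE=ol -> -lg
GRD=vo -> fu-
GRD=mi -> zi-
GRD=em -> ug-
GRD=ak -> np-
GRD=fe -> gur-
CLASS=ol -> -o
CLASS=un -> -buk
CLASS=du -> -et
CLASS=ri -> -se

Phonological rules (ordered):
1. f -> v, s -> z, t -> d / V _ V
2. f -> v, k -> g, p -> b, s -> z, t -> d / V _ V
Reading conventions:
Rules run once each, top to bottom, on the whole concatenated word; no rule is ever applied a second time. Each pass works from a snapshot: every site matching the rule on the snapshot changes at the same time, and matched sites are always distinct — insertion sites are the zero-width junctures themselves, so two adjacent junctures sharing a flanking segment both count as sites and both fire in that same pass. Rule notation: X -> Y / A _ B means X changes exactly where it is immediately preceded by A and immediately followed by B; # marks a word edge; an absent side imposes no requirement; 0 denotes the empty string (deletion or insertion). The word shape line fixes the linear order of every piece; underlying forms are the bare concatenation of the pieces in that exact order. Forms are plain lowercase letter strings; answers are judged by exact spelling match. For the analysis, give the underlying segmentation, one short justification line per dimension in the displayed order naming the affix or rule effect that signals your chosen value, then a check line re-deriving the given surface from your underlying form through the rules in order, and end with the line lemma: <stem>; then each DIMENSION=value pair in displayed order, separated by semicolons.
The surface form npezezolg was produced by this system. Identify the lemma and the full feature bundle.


underlying: np-esez-o-lg
CASE=ol - signalled by the affix -lg
GRD=ak - signalled by the affix np-
CLASS=ol - signalled by the affix -o
check: npesezolg -> npezezolg -> npezezolg
lemma: esez; CASE=ol; GRD=ak; CLASS=ol


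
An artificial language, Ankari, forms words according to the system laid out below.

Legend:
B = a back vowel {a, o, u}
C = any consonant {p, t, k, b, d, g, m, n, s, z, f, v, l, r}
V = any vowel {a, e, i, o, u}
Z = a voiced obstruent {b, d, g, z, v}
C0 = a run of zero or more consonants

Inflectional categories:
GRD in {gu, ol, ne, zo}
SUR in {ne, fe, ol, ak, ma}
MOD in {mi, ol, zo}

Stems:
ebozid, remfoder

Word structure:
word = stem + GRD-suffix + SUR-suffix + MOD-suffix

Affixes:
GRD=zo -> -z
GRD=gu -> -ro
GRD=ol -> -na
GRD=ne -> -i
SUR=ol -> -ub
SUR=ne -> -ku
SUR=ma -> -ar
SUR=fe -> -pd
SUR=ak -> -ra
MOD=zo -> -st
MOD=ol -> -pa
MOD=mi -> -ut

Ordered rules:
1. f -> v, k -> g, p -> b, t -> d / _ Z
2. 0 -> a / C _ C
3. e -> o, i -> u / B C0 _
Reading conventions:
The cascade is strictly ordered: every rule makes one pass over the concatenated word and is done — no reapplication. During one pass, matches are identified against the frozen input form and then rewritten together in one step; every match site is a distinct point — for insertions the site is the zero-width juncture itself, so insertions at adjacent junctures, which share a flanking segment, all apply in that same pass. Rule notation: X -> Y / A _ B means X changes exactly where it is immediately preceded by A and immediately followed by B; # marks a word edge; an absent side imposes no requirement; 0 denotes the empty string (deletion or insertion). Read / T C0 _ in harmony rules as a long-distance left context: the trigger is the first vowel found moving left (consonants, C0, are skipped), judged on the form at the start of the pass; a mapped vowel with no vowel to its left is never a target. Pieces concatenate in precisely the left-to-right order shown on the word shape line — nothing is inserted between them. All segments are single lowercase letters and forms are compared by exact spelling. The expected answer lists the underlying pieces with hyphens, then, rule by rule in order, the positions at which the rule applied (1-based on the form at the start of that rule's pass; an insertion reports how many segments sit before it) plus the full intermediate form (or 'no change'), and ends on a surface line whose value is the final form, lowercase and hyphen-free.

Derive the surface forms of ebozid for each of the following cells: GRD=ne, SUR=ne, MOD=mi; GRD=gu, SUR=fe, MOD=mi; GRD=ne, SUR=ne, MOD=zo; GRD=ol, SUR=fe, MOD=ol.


cell GRD=ne, SUR=ne, MOD=mi:
underlying: ebozid-i-ku-ut
1. f -> v, k -> g, p -> b, t -> d / _ Z: no change
2. 0 -> a / C _ C: no change
3. e -> o, i -> u / B C0 _: fires at position(s) 5: ebozudikuut
surface: ebozudikuut

cell GRD=gu, SUR=fe, MOD=mi:
underlying: ebozid-ro-pd-ut
1. f -> v, k -> g, p -> b, t -> d / _ Z: fires at position(s) 9: ebozidrobdut
2. 0 -> a / C _ C: inserts after position(s) 6, 9: ebozidarobadut
3. e -> o, i -> u / B C0 _: fires at position(s) 5: ebozudarobadut
surface: ebozudarobadut

cell GRD=ne, SUR=ne, MOD=zo:
underlying: ebozid-i-ku-st
1. f -> v, k -> g, p -> b, t -> d / _ Z: no change
2. 0 -> a / C _ C: inserts after position(s) 10: ebozidikusat
3. e -> o, i -> u / B C0 _: fires at position(s) 5: ebozudikusat
surface: ebozudikusat

cell GRD=ol, SUR=fe, MOD=ol:
underlying: ebozid-na-pd-pa
1. f -> v, k -> g, p -> b, t -> d / _ Z: fires at position(s) 9: ebozidnabdpa
2. 0 -> a / C _ C: inserts after position(s) 6, 9, 10: ebozidanabadapa
3. e -> o, i -> u / B C0 _: fires at position(s) 5: ebozudanabadapa
surface: ebozudanabadapa


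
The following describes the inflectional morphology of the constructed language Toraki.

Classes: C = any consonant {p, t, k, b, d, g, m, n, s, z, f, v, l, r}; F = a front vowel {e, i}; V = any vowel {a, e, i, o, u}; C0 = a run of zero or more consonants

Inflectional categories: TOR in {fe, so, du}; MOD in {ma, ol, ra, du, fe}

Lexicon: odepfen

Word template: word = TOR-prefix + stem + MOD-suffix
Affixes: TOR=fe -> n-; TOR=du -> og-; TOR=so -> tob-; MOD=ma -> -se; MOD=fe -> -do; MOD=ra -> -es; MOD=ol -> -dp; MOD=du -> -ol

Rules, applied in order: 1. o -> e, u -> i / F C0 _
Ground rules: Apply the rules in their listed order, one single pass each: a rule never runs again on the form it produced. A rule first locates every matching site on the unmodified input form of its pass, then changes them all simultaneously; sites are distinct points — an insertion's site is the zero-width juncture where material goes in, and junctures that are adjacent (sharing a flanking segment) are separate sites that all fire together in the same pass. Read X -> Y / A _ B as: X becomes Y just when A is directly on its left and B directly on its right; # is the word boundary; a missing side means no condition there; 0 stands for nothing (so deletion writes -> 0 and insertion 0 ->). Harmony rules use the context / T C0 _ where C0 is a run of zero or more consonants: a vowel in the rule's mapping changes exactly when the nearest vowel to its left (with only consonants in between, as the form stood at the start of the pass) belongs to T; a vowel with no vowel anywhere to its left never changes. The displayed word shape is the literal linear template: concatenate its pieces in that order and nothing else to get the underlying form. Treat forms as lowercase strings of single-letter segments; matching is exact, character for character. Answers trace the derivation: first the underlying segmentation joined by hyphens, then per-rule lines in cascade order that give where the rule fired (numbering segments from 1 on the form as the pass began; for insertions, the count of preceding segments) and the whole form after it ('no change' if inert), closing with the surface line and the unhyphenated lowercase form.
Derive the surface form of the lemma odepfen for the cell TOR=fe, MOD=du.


underlying: n-odepfen-ol
1. o -> e, u -> i / F C0 _: fires at position(s) 9: nodepfenel
surface: nodepfenel


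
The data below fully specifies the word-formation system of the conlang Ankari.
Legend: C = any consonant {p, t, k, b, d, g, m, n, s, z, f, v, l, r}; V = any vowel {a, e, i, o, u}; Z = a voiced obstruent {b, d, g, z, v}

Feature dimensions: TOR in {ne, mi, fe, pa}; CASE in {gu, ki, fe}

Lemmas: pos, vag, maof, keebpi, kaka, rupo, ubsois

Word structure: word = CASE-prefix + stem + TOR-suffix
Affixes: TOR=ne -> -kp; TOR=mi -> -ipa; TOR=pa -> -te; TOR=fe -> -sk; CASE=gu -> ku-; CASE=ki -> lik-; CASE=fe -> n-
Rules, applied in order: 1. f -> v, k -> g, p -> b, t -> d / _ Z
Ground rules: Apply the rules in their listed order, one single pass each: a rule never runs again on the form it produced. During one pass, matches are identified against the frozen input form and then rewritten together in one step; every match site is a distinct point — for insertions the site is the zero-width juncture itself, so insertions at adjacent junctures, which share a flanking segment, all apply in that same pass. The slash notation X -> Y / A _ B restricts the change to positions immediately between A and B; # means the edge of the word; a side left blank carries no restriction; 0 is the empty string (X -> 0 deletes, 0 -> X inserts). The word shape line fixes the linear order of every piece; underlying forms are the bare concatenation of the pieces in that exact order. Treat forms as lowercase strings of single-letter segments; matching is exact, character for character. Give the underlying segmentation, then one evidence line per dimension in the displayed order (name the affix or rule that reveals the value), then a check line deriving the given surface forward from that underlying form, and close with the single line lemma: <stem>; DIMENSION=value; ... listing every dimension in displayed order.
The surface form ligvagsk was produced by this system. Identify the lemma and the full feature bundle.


underlying: lik-vag-sk
TOR=fe - signalled by the affix -sk
CASE=ki - signalled by the affix lik-
check: likvagsk -> ligvagsk
lemma: vag; TOR=fe; CASE=ki


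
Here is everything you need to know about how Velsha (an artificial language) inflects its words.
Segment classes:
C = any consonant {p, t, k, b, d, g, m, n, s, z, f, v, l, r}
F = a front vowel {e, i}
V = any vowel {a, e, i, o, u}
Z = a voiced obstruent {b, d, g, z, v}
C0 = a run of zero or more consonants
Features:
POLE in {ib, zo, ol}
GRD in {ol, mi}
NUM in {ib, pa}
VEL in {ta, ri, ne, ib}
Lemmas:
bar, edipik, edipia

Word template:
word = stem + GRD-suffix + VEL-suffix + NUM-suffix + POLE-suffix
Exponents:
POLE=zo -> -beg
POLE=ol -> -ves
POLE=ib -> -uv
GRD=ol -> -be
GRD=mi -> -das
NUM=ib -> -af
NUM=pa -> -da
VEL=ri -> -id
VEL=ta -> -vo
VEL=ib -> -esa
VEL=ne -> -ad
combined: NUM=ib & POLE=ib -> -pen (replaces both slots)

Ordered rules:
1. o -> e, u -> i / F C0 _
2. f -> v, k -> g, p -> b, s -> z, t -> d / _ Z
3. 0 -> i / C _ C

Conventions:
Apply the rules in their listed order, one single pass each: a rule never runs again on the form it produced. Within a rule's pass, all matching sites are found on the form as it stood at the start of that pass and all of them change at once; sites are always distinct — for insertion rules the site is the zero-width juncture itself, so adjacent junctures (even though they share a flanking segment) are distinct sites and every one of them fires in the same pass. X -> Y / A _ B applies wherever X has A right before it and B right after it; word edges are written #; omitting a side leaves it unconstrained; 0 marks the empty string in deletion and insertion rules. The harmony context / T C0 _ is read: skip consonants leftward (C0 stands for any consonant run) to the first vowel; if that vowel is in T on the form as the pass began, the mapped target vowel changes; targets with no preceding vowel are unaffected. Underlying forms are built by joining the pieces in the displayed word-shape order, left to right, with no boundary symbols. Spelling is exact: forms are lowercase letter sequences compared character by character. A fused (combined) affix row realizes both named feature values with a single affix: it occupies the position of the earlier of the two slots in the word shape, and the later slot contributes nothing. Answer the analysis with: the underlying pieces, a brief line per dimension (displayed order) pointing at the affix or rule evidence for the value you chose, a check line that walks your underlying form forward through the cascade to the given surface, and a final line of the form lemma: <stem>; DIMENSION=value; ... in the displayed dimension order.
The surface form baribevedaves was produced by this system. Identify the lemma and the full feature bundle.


underlying: bar-be-vo-da-ves
POLE=ol - signalled by the affix -ves
GRD=ol - signalled by the affix -be
NUM=pa - signalled by the affix -da
VEL=ta - signalled by the affix -vo
check: barbevodaves -> barbevedaves -> barbevedaves -> baribevedaves
lemma: bar; POLE=ol; GRD=ol; NUM=pa; VEL=ta


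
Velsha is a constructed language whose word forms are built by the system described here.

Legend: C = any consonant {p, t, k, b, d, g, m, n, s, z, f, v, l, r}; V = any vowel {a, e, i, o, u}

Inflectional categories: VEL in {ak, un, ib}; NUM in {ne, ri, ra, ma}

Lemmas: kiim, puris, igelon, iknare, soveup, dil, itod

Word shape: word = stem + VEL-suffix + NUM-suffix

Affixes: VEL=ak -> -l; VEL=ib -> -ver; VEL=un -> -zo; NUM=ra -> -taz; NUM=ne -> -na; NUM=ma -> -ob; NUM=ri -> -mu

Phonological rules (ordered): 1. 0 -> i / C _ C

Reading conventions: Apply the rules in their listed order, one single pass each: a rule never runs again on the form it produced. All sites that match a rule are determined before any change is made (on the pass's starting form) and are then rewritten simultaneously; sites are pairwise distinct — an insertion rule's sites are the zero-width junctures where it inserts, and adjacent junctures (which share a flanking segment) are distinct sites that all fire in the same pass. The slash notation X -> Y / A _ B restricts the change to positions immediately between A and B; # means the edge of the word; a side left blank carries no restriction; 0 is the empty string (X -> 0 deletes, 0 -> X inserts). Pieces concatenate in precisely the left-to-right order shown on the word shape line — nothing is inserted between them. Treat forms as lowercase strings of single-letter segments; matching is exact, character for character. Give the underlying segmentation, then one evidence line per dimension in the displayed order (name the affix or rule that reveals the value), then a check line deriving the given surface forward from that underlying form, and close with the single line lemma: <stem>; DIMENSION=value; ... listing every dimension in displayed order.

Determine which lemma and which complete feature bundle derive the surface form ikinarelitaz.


underlying: iknare-l-taz
VEL=ak - signalled by the affix -l
NUM=ra - signalled by the affix -taz
check: iknareltaz -> ikinarelitaz
lemma: iknare; VEL=ak; NUM=ra


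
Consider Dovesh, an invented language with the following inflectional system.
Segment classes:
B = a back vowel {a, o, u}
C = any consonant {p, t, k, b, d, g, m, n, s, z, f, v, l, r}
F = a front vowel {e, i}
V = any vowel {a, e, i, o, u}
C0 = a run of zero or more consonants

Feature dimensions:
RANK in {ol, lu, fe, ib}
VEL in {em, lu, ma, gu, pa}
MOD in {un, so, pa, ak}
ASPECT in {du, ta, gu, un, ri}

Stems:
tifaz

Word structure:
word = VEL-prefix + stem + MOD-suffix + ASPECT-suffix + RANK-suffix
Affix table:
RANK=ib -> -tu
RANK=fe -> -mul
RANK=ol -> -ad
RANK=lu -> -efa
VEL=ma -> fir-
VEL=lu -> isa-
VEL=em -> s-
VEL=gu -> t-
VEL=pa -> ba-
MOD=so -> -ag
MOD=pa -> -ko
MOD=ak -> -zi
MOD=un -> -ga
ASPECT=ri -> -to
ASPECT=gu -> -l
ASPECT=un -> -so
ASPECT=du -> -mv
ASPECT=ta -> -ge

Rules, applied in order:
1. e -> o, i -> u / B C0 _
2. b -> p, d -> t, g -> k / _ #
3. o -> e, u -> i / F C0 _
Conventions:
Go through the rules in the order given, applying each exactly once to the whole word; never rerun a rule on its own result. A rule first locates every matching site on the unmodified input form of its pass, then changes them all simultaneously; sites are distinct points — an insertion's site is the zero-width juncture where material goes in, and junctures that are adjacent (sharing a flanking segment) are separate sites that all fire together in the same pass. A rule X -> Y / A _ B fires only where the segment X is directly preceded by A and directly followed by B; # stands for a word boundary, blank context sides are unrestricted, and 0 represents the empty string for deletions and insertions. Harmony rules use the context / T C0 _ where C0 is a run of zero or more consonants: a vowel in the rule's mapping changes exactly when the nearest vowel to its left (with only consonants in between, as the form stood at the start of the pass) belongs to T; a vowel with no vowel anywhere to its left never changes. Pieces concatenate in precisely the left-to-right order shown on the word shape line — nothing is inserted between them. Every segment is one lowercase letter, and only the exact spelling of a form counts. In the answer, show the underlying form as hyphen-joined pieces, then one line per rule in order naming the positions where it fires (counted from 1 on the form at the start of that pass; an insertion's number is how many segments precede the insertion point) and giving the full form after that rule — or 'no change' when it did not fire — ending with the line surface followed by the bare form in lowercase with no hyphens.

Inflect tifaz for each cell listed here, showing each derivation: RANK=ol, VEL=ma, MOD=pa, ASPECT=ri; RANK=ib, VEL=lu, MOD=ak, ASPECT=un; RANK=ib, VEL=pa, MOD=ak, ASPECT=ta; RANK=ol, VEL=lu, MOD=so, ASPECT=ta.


cell RANK=ol, VEL=ma, MOD=pa, ASPECT=ri:
underlying: fir-tifaz-ko-to-ad
1. e -> o, i -> u / B C0 _: no change
2. b -> p, d -> t, g -> k / _ #: fires at position(s) 14: firtifazkotoat
3. o -> e, u -> i / F C0 _: no change
surface: firtifazkotoat

cell RANK=ib, VEL=lu, MOD=ak, ASPECT=un:
underlying: isa-tifaz-zi-so-tu
1. e -> o, i -> u / B C0 _: fires at position(s) 5, 10: isatufazzusotu
2. b -> p, d -> t, g -> k / _ #: no change
3. o -> e, u -> i / F C0 _: no change
surface: isatufazzusotu

cell RANK=ib, VEL=pa, MOD=ak, ASPECT=ta:
underlying: ba-tifaz-zi-ge-tu
1. e -> o, i -> u / B C0 _: fires at position(s) 4, 9: batufazzugetu
2. b -> p, d -> t, g -> k / _ #: no change
3. o -> e, u -> i / F C0 _: fires at position(s) 13: batufazzugeti
surface: batufazzugeti

cell RANK=ol, VEL=lu, MOD=so, ASPECT=ta:
underlying: isa-tifaz-ag-ge-ad
1. e -> o, i -> u / B C0 _: fires at position(s) 5, 12: isatufazaggoad
2. b -> p, d -> t, g -> k / _ #: fires at position(s) 14: isatufazaggoat
3. o -> e, u -> i / F C0 _: no change
surface: isatufazaggoat
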